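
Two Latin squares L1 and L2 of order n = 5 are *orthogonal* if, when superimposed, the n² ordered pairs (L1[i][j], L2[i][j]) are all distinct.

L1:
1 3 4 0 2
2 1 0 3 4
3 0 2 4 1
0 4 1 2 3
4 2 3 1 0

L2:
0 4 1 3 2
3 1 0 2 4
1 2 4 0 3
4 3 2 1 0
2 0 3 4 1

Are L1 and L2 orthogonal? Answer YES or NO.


Form the n² = 25 superimposed pairs (L1[i][j], L2[i][j]), row by row (rows and columns indexed from 0):
row 0: (1,0) (3,4) (4,1) (0,3) (2,2)
row 1: (2,3) (1,1) (0,0) (3,2) (4,4)
row 2: (3,1) (0,2) (2,4) (4,0) (1,3)
row 3: (0,4) (4,3) (1,2) (2,1) (3,0)
row 4: (4,2) (2,0) (3,3) (1,4) (0,1)
Orthogonality requires all 25 pairs distinct.
Check by first coordinate: for each symbol s of L1, list the L2 entries in the n cells where L1 = s; they must all differ.
  L1 = 0: L2 entries (in reading order) 3, 0, 2, 4, 1 — all 5 distinct ✓
  L1 = 1: L2 entries (in reading order) 0, 1, 3, 2, 4 — all 5 distinct ✓
  L1 = 2: L2 entries (in reading order) 2, 3, 4, 1, 0 — all 5 distinct ✓
  L1 = 3: L2 entries (in reading order) 4, 2, 1, 0, 3 — all 5 distinct ✓
  L1 = 4: L2 entries (in reading order) 1, 4, 0, 3, 2 — all 5 distinct ✓
Every symbol of L1 meets every symbol of L2 exactly once, so all 25 pairs are distinct (25 of 25).
Conclusion: YES.

YES


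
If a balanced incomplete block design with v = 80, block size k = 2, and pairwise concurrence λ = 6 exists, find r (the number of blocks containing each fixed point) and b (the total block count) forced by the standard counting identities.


Any 2-(v, k, λ) BIBD satisfies two necessary conditions:
  (i)  Each point sits in r blocks, and counting incidences through any fixed point gives r(k − 1) = λ(v − 1), so r = λ(v − 1)/(k − 1).
  (ii) Total incidences bk = vr, so b = vr/k.
Step 1: r = λ(v − 1)/(k − 1) = 6·(80 − 1)/(2 − 1) = 6·79/1 = 474/1 = 474.
Step 2: b = vr/k = 80·474/2 = 37920/2 = 18960.
Check integrality: r = 474 ∈ Z ✓, b = 18960 ∈ Z ✓.
(These identities are necessary conditions: they determine r and b for any design with these parameters, but do not by themselves prove that one exists.)

r = 474, b = 18960.


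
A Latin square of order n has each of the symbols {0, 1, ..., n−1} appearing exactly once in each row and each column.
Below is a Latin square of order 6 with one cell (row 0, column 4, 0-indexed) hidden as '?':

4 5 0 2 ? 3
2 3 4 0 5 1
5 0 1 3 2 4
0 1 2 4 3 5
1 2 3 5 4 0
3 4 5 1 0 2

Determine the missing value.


Row 0 contains symbols [0, 2, 3, 4, 5] — missing [1].
Column 4 contains symbols [0, 2, 3, 4, 5] — missing [1].
The missing symbol must appear in both missing sets; intersection = [1].
Therefore the hidden value is 1.

Missing value = 1.


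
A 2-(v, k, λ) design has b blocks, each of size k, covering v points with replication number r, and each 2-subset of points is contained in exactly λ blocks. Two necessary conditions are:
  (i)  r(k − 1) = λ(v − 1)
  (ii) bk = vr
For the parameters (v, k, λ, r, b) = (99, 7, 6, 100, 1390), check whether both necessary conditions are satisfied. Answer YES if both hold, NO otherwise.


Condition (i): r(k − 1) = 100·6 = 600; λ(v − 1) = 6·98 = 588. Match? NO.
Condition (ii): bk = 1390·7 = 9730; vr = 99·100 = 9900. Match? NO.
Both conditions hold? NO.

NO


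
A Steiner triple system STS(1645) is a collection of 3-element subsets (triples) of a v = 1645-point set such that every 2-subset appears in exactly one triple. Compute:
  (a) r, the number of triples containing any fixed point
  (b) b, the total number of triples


An STS(v) is a 2-(v, 3, 1) BIBD: block size k = 3, λ = 1.
Replication: r(k − 1) = λ(v − 1) ⇒ r·2 = 1645 − 1 = 1644 ⇒ r = 822.
Block count: bk = vr ⇒ b·3 = 1645·822 = 1352190 ⇒ b = 450730.
(Check via b = v(v − 1)/6 = 1645·1644/6 = 2704380/6 = 450730.)

r = 822, b = 450730.


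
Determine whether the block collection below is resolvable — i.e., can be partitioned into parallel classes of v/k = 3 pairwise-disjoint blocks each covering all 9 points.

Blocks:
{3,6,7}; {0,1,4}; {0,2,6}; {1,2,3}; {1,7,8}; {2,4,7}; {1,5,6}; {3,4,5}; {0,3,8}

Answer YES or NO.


v = 9, block size k = 3, number of blocks = 9.
For resolvability, blocks must partition into parallel classes of size v/k = 3.
Total blocks must therefore be a multiple of 3: 9 = 3·3 + 0 ⇒ divisible ✓.
Consider block {3,6,7}. The only other block(s) in the collection disjoint from it are {0,1,4} — just 1 block(s). Any parallel class containing {3,6,7} would need 2 other blocks each disjoint from it, so no parallel class of size 3 can contain {3,6,7}.
Since every block must belong to some parallel class in a resolution, the collection cannot be partitioned into parallel classes.
Resolvable? NO.

NO


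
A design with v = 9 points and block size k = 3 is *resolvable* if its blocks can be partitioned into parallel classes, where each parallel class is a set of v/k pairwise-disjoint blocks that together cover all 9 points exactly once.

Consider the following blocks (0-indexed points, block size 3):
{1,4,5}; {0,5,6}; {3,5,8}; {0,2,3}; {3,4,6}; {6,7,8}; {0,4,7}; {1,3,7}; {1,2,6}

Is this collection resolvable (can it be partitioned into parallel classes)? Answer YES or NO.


v = 9, block size k = 3, number of blocks = 9.
For resolvability, blocks must partition into parallel classes of size v/k = 3.
Total blocks must therefore be a multiple of 3: 9 = 3·3 + 0 ⇒ divisible ✓.
Consider block {0,5,6}. The only other block(s) in the collection disjoint from it are {1,3,7} — just 1 block(s). Any parallel class containing {0,5,6} would need 2 other blocks each disjoint from it, so no parallel class of size 3 can contain {0,5,6}.
Since every block must belong to some parallel class in a resolution, the collection cannot be partitioned into parallel classes.
Resolvable? NO.

NO


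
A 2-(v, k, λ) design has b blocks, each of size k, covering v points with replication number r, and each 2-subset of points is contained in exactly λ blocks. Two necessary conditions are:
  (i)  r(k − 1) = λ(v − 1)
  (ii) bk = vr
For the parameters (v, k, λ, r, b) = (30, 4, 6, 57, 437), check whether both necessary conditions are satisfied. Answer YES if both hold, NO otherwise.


Condition (i): r(k − 1) = 57·3 = 171; λ(v − 1) = 6·29 = 174. Match? NO.
Condition (ii): bk = 437·4 = 1748; vr = 30·57 = 1710. Match? NO.
Both conditions hold? NO.

NO


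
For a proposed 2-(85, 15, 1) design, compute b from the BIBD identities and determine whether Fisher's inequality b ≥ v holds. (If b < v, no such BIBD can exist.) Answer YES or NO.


b = λv(v − 1)/(k(k − 1)) = 1·85·84/(15·14) = 7140/210 = 34.
Compare with v = 85: b < v, so Fisher's inequality fails.

NO


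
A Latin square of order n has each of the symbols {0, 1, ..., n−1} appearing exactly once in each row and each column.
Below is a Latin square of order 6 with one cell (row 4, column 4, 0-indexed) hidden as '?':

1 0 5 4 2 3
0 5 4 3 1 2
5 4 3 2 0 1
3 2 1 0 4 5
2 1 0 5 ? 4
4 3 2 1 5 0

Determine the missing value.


Row 4 contains symbols [0, 1, 2, 4, 5] — missing [3].
Column 4 contains symbols [0, 1, 2, 4, 5] — missing [3].
The missing symbol must appear in both missing sets; intersection = [3].
Therefore the hidden value is 3.

Missing value = 3.


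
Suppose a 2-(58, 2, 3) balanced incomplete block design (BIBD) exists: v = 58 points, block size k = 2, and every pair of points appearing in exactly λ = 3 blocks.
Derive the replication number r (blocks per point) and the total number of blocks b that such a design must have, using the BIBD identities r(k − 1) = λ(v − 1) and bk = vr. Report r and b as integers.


Any 2-(v, k, λ) BIBD satisfies two necessary conditions:
  (i)  Each point sits in r blocks, and counting incidences through any fixed point gives r(k − 1) = λ(v − 1), so r = λ(v − 1)/(k − 1).
  (ii) Total incidences bk = vr, so b = vr/k.
Step 1: r = λ(v − 1)/(k − 1) = 3·(58 − 1)/(2 − 1) = 3·57/1 = 171/1 = 171.
Step 2: b = vr/k = 58·171/2 = 9918/2 = 4959.
Check integrality: r = 171 ∈ Z ✓, b = 4959 ∈ Z ✓.
(These identities are necessary conditions: they determine r and b for any design with these parameters, but do not by themselves prove that one exists.)

r = 171, b = 4959.


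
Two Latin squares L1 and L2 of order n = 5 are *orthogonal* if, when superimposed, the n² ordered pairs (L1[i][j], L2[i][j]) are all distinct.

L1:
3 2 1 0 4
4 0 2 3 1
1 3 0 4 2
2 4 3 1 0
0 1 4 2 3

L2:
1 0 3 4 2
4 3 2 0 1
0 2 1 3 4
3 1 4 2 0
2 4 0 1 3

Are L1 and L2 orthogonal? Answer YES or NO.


Form the n² = 25 superimposed pairs (L1[i][j], L2[i][j]), row by row (rows and columns indexed from 0):
row 0: (3,1) (2,0) (1,3) (0,4) (4,2)
row 1: (4,4) (0,3) (2,2) (3,0) (1,1)
row 2: (1,0) (3,2) (0,1) (4,3) (2,4)
row 3: (2,3) (4,1) (3,4) (1,2) (0,0)
row 4: (0,2) (1,4) (4,0) (2,1) (3,3)
Orthogonality requires all 25 pairs distinct.
Check by first coordinate: for each symbol s of L1, list the L2 entries in the n cells where L1 = s; they must all differ.
  L1 = 0: L2 entries (in reading order) 4, 3, 1, 0, 2 — all 5 distinct ✓
  L1 = 1: L2 entries (in reading order) 3, 1, 0, 2, 4 — all 5 distinct ✓
  L1 = 2: L2 entries (in reading order) 0, 2, 4, 3, 1 — all 5 distinct ✓
  L1 = 3: L2 entries (in reading order) 1, 0, 2, 4, 3 — all 5 distinct ✓
  L1 = 4: L2 entries (in reading order) 2, 4, 3, 1, 0 — all 5 distinct ✓
Every symbol of L1 meets every symbol of L2 exactly once, so all 25 pairs are distinct (25 of 25).
Conclusion: YES.

YES


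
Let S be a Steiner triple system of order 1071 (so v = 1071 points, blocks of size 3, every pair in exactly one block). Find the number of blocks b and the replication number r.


An STS(v) is a 2-(v, 3, 1) BIBD: block size k = 3, λ = 1.
Replication: r(k − 1) = λ(v − 1) ⇒ r·2 = 1071 − 1 = 1070 ⇒ r = 535.
Block count: b = v(v − 1)/6 = 1071·1070/6 = 1145970/6 = 190995.
(Check via bk = vr: 190995·3 = 572985 = 1071·535 = 572985 ✓.)

r = 535, b = 190995.


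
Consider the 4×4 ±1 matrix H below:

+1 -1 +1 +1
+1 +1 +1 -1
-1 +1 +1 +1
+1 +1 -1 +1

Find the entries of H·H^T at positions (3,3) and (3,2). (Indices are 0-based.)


Row 2 of H: [-1, 1, 1, 1].
Row 3 of H: [1, 1, -1, 1].
(H·H^T)[3][3] = Σ_j H[3][j]·H[3][j] = (1)² + (1)² + (-1)² + (1)² = 1 + 1 + 1 + 1 = 4.
(H·H^T)[3][2] = Σ_j H[3][j]·H[2][j] = (1)·(-1) + (1)·(1) + (-1)·(1) + (1)·(1) = -1 + 1 + -1 + 1 = 0.
So rows 3 and 2 are orthogonal; the diagonal entry equals n = 4.

(3,3) entry = 4; (3,2) entry = 0.


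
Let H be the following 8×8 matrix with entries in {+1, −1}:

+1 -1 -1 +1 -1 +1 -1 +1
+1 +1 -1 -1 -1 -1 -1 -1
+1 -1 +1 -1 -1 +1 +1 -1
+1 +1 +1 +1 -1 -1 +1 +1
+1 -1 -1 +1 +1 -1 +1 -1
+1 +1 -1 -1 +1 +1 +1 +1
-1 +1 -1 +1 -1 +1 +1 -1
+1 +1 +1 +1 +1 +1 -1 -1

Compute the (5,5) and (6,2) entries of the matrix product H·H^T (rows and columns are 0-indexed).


Row 2 of H: [1, -1, 1, -1, -1, 1, 1, -1].
Row 5 of H: [1, 1, -1, -1, 1, 1, 1, 1].
Row 6 of H: [-1, 1, -1, 1, -1, 1, 1, -1].
(H·H^T)[5][5] = Σ_j H[5][j]·H[5][j] = (1)² + (1)² + (-1)² + (-1)² + (1)² + (1)² + (1)² + (1)² = 1 + 1 + 1 + 1 + 1 + 1 + 1 + 1 = 8.
(H·H^T)[6][2] = Σ_j H[6][j]·H[2][j] = (-1)·(1) + (1)·(-1) + (-1)·(1) + (1)·(-1) + (-1)·(-1) + (1)·(1) + (1)·(1) + (-1)·(-1) = -1 + -1 + -1 + -1 + 1 + 1 + 1 + 1 = 0.
So rows 6 and 2 are orthogonal; the diagonal entry equals n = 8.

(5,5) entry = 8; (6,2) entry = 0.


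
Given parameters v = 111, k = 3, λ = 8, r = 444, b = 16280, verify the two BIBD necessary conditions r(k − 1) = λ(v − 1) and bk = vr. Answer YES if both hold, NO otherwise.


Condition (i): r(k − 1) = 444·2 = 888; λ(v − 1) = 8·110 = 880. Match? NO.
Condition (ii): bk = 16280·3 = 48840; vr = 111·444 = 49284. Match? NO.
Both conditions hold? NO.

NO


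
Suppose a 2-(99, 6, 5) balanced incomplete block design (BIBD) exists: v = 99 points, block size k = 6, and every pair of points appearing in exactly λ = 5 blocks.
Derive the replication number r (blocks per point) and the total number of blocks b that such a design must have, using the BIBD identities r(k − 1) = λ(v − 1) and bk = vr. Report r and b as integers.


Any 2-(v, k, λ) BIBD satisfies two necessary conditions:
  (i)  Each point sits in r blocks, and counting incidences through any fixed point gives r(k − 1) = λ(v − 1), so r = λ(v − 1)/(k − 1).
  (ii) Total incidences bk = vr, so b = vr/k.
Step 1: r = λ(v − 1)/(k − 1) = 5·(99 − 1)/(6 − 1) = 5·98/5 = 490/5 = 98.
Step 2: b = vr/k = 99·98/6 = 9702/6 = 1617.
Check integrality: r = 98 ∈ Z ✓, b = 1617 ∈ Z ✓.
(These identities are necessary conditions: they determine r and b for any design with these parameters, but do not by themselves prove that one exists.)

r = 98, b = 1617.


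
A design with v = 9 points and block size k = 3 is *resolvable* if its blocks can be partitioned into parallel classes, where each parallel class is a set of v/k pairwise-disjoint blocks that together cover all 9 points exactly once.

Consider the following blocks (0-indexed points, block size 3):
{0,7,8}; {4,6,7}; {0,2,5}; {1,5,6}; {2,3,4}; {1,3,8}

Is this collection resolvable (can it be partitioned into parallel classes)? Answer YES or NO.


v = 9, block size k = 3, number of blocks = 6.
For resolvability, blocks must partition into parallel classes of size v/k = 3.
Total blocks must therefore be a multiple of 3: 6 = 3·2 + 0 ⇒ divisible ✓.
Greedy packing gives 2 candidate class(es). Each should be a full parallel class (size 3, covers all 9 points).
  Class 1 (3 blocks): {0,7,8}; {1,5,6}; {2,3,4}. Points covered: [0, 1, 2, 3, 4, 5, 6, 7, 8].
  Class 2 (3 blocks): {4,6,7}; {0,2,5}; {1,3,8}. Points covered: [0, 1, 2, 3, 4, 5, 6, 7, 8].
All classes full (size 3)? YES. All classes cover every point? YES.
Resolvable? YES.

YES


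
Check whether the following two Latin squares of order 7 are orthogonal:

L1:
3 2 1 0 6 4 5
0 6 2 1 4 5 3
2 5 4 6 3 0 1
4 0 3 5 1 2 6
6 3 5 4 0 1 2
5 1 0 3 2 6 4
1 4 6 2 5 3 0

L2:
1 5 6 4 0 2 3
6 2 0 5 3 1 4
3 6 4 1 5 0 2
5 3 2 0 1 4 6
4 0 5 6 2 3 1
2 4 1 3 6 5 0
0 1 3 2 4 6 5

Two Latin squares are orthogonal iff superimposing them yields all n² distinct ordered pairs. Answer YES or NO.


Form the n² = 49 superimposed pairs (L1[i][j], L2[i][j]), row by row (rows and columns indexed from 0):
row 0: (3,1) (2,5) (1,6) (0,4) (6,0) (4,2) (5,3)
row 1: (0,6) (6,2) (2,0) (1,5) (4,3) (5,1) (3,4)
row 2: (2,3) (5,6) (4,4) (6,1) (3,5) (0,0) (1,2)
row 3: (4,5) (0,3) (3,2) (5,0) (1,1) (2,4) (6,6)
row 4: (6,4) (3,0) (5,5) (4,6) (0,2) (1,3) (2,1)
row 5: (5,2) (1,4) (0,1) (3,3) (2,6) (6,5) (4,0)
row 6: (1,0) (4,1) (6,3) (2,2) (5,4) (3,6) (0,5)
Orthogonality requires all 49 pairs distinct.
Check by first coordinate: for each symbol s of L1, list the L2 entries in the n cells where L1 = s; they must all differ.
  L1 = 0: L2 entries (in reading order) 4, 6, 0, 3, 2, 1, 5 — all 7 distinct ✓
  L1 = 1: L2 entries (in reading order) 6, 5, 2, 1, 3, 4, 0 — all 7 distinct ✓
  L1 = 2: L2 entries (in reading order) 5, 0, 3, 4, 1, 6, 2 — all 7 distinct ✓
  L1 = 3: L2 entries (in reading order) 1, 4, 5, 2, 0, 3, 6 — all 7 distinct ✓
  L1 = 4: L2 entries (in reading order) 2, 3, 4, 5, 6, 0, 1 — all 7 distinct ✓
  L1 = 5: L2 entries (in reading order) 3, 1, 6, 0, 5, 2, 4 — all 7 distinct ✓
  L1 = 6: L2 entries (in reading order) 0, 2, 1, 6, 4, 5, 3 — all 7 distinct ✓
Every symbol of L1 meets every symbol of L2 exactly once, so all 49 pairs are distinct (49 of 49).
Conclusion: YES.

YES


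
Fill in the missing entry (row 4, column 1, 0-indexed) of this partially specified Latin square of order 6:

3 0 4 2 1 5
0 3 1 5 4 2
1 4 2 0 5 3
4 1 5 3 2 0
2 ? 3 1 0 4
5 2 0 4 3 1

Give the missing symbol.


Row 4 contains symbols [0, 1, 2, 3, 4] — missing [5].
Column 1 contains symbols [0, 1, 2, 3, 4] — missing [5].
The missing symbol must appear in both missing sets; intersection = [5].
Therefore the hidden value is 5.

Missing value = 5.


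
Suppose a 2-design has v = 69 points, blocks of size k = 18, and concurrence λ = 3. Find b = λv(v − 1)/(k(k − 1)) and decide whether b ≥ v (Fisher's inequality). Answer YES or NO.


r = λ(v − 1)/(k − 1) = 3·68/17 = 12.
b = vr/k = 69·12/18 = 46.
Fisher's inequality: b ≥ v ⇔ 46 ≥ 69? NO.

NO


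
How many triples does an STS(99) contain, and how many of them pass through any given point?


An STS(v) is a 2-(v, 3, 1) BIBD: block size k = 3, λ = 1.
Replication: r(k − 1) = λ(v − 1) ⇒ r·2 = 99 − 1 = 98 ⇒ r = 49.
Block count: b = v(v − 1)/6 = 99·98/6 = 9702/6 = 1617.

r = 49, b = 1617.


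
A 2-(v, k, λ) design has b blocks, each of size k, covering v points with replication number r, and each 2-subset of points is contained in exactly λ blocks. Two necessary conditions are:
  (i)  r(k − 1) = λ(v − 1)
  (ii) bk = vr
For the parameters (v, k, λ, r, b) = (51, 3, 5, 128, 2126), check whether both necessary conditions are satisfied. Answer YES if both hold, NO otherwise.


Condition (i): r(k − 1) = 128·2 = 256; λ(v − 1) = 5·50 = 250. Match? NO.
Condition (ii): bk = 2126·3 = 6378; vr = 51·128 = 6528. Match? NO.
Both conditions hold? NO.

NO


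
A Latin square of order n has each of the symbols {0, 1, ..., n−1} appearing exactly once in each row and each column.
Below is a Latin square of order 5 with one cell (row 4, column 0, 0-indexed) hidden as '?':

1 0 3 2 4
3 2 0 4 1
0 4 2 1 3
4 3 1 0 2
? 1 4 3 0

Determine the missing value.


Row 4 contains symbols [0, 1, 3, 4] — missing [2].
Column 0 contains symbols [0, 1, 3, 4] — missing [2].
The missing symbol must appear in both missing sets; intersection = [2].
Therefore the hidden value is 2.

Missing value = 2.


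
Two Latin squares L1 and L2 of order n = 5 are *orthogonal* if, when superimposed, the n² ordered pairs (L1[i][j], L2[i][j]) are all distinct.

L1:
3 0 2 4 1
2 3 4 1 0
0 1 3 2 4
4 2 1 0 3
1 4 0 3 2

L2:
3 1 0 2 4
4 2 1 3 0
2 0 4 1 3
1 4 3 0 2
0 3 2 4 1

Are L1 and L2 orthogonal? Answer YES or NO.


Form the n² = 25 superimposed pairs (L1[i][j], L2[i][j]), row by row (rows and columns indexed from 0):
row 0: (3,3) (0,1) (2,0) (4,2) (1,4)
row 1: (2,4) (3,2) (4,1) (1,3) (0,0)
row 2: (0,2) (1,0) (3,4) (2,1) (4,3)
row 3: (4,1) (2,4) (1,3) (0,0) (3,2)
row 4: (1,0) (4,3) (0,2) (3,4) (2,1)
Orthogonality requires all 25 pairs distinct.
But the pair (4,1) repeats: cell (1,2) has L1 = 4, L2 = 1, and cell (3,0) has L1 = 4, L2 = 1.
A repeated pair means some other pair never occurs (only 15 distinct pairs out of 25), so the squares are not orthogonal.
Conclusion: NO.

NO


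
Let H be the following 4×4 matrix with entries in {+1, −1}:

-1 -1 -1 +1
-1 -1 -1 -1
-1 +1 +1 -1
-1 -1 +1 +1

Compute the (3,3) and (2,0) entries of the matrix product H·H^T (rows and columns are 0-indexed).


Row 0 of H: [-1, -1, -1, 1].
Row 2 of H: [-1, 1, 1, -1].
Row 3 of H: [-1, -1, 1, 1].
(H·H^T)[3][3] = Σ_j H[3][j]·H[3][j] = (-1)² + (-1)² + (1)² + (1)² = 1 + 1 + 1 + 1 = 4.
(H·H^T)[2][0] = Σ_j H[2][j]·H[0][j] = (-1)·(-1) + (1)·(-1) + (1)·(-1) + (-1)·(1) = 1 + -1 + -1 + -1 = -2.
Rows 2 and 0 are not orthogonal (dot product = -2 ≠ 0), so H is not a Hadamard matrix.

(3,3) entry = 4; (2,0) entry = -2.


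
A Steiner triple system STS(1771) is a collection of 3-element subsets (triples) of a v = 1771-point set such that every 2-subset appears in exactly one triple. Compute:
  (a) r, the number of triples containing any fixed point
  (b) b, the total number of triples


An STS(v) is a 2-(v, 3, 1) BIBD: block size k = 3, λ = 1.
Replication: r(k − 1) = λ(v − 1) ⇒ r·2 = 1771 − 1 = 1770 ⇒ r = 885.
Block count: b = v(v − 1)/6 = 1771·1770/6 = 3134670/6 = 522445.

r = 885, b = 522445.


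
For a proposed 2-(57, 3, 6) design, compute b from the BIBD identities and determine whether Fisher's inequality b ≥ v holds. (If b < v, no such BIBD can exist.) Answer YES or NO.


b = λv(v − 1)/(k(k − 1)) = 6·57·56/(3·2) = 19152/6 = 3192.
Compare with v = 57: b ≥ v, so Fisher's inequality holds.

YES


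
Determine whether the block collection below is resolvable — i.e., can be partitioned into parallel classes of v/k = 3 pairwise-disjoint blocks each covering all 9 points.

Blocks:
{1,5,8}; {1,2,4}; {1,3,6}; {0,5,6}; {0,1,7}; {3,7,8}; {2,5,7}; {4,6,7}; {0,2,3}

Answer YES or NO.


v = 9, block size k = 3, number of blocks = 9.
For resolvability, blocks must partition into parallel classes of size v/k = 3.
Total blocks must therefore be a multiple of 3: 9 = 3·3 + 0 ⇒ divisible ✓.
Consider block {1,3,6}. The only other block(s) in the collection disjoint from it are {2,5,7} — just 1 block(s). Any parallel class containing {1,3,6} would need 2 other blocks each disjoint from it, so no parallel class of size 3 can contain {1,3,6}.
Since every block must belong to some parallel class in a resolution, the collection cannot be partitioned into parallel classes.
Resolvable? NO.

NO


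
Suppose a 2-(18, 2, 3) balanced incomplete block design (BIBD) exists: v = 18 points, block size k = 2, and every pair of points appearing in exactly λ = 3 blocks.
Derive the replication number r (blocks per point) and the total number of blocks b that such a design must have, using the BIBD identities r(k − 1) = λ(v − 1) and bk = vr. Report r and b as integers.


Any 2-(v, k, λ) BIBD satisfies two necessary conditions:
  (i)  Each point sits in r blocks, and counting incidences through any fixed point gives r(k − 1) = λ(v − 1), so r = λ(v − 1)/(k − 1).
  (ii) Total incidences bk = vr, so b = vr/k.
Step 1: r = λ(v − 1)/(k − 1) = 3·(18 − 1)/(2 − 1) = 3·17/1 = 51/1 = 51.
Step 2: b = vr/k = 18·51/2 = 918/2 = 459.
Check integrality: r = 51 ∈ Z ✓, b = 459 ∈ Z ✓.
(These identities are necessary conditions: they determine r and b for any design with these parameters, but do not by themselves prove that one exists.)

r = 51, b = 459.


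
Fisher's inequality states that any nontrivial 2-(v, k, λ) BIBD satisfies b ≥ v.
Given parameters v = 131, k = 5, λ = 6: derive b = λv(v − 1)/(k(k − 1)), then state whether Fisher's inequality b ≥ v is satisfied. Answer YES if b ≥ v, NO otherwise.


r = λ(v − 1)/(k − 1) = 6·130/4 = 195.
b = vr/k = 131·195/5 = 5109.
Fisher's inequality: b ≥ v ⇔ 5109 ≥ 131? YES.

YES


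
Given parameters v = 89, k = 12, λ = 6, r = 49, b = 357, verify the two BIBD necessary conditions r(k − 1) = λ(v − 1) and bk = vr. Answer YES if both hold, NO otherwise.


Condition (i): r(k − 1) = 49·11 = 539; λ(v − 1) = 6·88 = 528. Match? NO.
Condition (ii): bk = 357·12 = 4284; vr = 89·49 = 4361. Match? NO.
Both conditions hold? NO.

NO


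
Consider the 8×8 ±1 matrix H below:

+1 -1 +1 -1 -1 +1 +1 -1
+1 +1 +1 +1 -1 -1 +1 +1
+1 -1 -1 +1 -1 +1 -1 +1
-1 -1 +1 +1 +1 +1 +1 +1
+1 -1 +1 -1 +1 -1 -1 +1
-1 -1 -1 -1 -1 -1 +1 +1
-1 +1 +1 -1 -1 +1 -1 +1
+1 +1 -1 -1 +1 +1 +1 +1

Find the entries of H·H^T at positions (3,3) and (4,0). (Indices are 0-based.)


Row 0 of H: [1, -1, 1, -1, -1, 1, 1, -1].
Row 3 of H: [-1, -1, 1, 1, 1, 1, 1, 1].
Row 4 of H: [1, -1, 1, -1, 1, -1, -1, 1].
(H·H^T)[3][3] = Σ_j H[3][j]·H[3][j] = (-1)² + (-1)² + (1)² + (1)² + (1)² + (1)² + (1)² + (1)² = 1 + 1 + 1 + 1 + 1 + 1 + 1 + 1 = 8.
(H·H^T)[4][0] = Σ_j H[4][j]·H[0][j] = (1)·(1) + (-1)·(-1) + (1)·(1) + (-1)·(-1) + (1)·(-1) + (-1)·(1) + (-1)·(1) + (1)·(-1) = 1 + 1 + 1 + 1 + -1 + -1 + -1 + -1 = 0.
So rows 4 and 0 are orthogonal; the diagonal entry equals n = 8.

(3,3) entry = 8; (4,0) entry = 0.


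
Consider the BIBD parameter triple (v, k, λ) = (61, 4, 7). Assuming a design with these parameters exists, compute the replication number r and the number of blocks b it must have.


Any 2-(v, k, λ) BIBD satisfies two necessary conditions:
  (i)  Each point sits in r blocks, and counting incidences through any fixed point gives r(k − 1) = λ(v − 1), so r = λ(v − 1)/(k − 1).
  (ii) Total incidences bk = vr, so b = vr/k.
Step 1: r = λ(v − 1)/(k − 1) = 7·(61 − 1)/(4 − 1) = 7·60/3 = 420/3 = 140.
Step 2: b = vr/k = 61·140/4 = 8540/4 = 2135.
Check integrality: r = 140 ∈ Z ✓, b = 2135 ∈ Z ✓.
(These identities are necessary conditions: they determine r and b for any design with these parameters, but do not by themselves prove that one exists.)

r = 140, b = 2135.


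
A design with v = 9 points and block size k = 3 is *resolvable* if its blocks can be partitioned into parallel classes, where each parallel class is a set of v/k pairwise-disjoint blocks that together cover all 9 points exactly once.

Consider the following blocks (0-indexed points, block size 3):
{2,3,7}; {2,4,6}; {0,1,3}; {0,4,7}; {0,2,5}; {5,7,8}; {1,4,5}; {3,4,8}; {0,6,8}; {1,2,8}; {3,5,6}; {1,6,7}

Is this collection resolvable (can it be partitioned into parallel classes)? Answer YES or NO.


v = 9, block size k = 3, number of blocks = 12.
For resolvability, blocks must partition into parallel classes of size v/k = 3.
Total blocks must therefore be a multiple of 3: 12 = 3·4 + 0 ⇒ divisible ✓.
Greedy packing gives 4 candidate class(es). Each should be a full parallel class (size 3, covers all 9 points).
  Class 1 (3 blocks): {2,3,7}; {1,4,5}; {0,6,8}. Points covered: [0, 1, 2, 3, 4, 5, 6, 7, 8].
  Class 2 (3 blocks): {2,4,6}; {0,1,3}; {5,7,8}. Points covered: [0, 1, 2, 3, 4, 5, 6, 7, 8].
  Class 3 (3 blocks): {0,4,7}; {1,2,8}; {3,5,6}. Points covered: [0, 1, 2, 3, 4, 5, 6, 7, 8].
  Class 4 (3 blocks): {0,2,5}; {3,4,8}; {1,6,7}. Points covered: [0, 1, 2, 3, 4, 5, 6, 7, 8].
All classes full (size 3)? YES. All classes cover every point? YES.
Resolvable? YES.

YES


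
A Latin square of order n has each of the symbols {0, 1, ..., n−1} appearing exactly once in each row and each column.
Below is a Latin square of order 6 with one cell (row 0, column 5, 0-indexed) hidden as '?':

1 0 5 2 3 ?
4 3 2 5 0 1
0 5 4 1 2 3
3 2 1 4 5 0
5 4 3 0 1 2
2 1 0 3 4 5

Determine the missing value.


Row 0 contains symbols [0, 1, 2, 3, 5] — missing [4].
Column 5 contains symbols [0, 1, 2, 3, 5] — missing [4].
The missing symbol must appear in both missing sets; intersection = [4].
Therefore the hidden value is 4.

Missing value = 4.


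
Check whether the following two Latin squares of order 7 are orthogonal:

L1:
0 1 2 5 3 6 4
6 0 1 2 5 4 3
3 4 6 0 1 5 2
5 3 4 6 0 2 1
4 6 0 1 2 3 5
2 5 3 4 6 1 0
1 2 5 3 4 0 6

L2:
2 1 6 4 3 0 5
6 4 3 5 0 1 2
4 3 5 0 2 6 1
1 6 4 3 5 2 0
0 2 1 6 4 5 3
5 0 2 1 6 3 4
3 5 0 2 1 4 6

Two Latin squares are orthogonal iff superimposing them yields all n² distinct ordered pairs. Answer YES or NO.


Form the n² = 49 superimposed pairs (L1[i][j], L2[i][j]), row by row (rows and columns indexed from 0):
row 0: (0,2) (1,1) (2,6) (5,4) (3,3) (6,0) (4,5)
row 1: (6,6) (0,4) (1,3) (2,5) (5,0) (4,1) (3,2)
row 2: (3,4) (4,3) (6,5) (0,0) (1,2) (5,6) (2,1)
row 3: (5,1) (3,6) (4,4) (6,3) (0,5) (2,2) (1,0)
row 4: (4,0) (6,2) (0,1) (1,6) (2,4) (3,5) (5,3)
row 5: (2,5) (5,0) (3,2) (4,1) (6,6) (1,3) (0,4)
row 6: (1,3) (2,5) (5,0) (3,2) (4,1) (0,4) (6,6)
Orthogonality requires all 49 pairs distinct.
But the pair (2,5) repeats: cell (1,3) has L1 = 2, L2 = 5, and cell (5,0) has L1 = 2, L2 = 5.
A repeated pair means some other pair never occurs (only 35 distinct pairs out of 49), so the squares are not orthogonal.
Conclusion: NO.

NO


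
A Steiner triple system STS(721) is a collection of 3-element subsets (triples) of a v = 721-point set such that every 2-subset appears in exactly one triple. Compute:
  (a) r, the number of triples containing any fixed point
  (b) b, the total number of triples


An STS(v) is a 2-(v, 3, 1) BIBD: block size k = 3, λ = 1.
Replication: r(k − 1) = λ(v − 1) ⇒ r·2 = 721 − 1 = 720 ⇒ r = 360.
Block count: bk = vr ⇒ b·3 = 721·360 = 259560 ⇒ b = 86520.

r = 360, b = 86520.


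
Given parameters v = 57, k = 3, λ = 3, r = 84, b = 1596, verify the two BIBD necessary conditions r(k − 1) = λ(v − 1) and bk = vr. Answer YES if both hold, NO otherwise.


Condition (i): r(k − 1) = 84·2 = 168; λ(v − 1) = 3·56 = 168. Match? YES.
Condition (ii): bk = 1596·3 = 4788; vr = 57·84 = 4788. Match? YES.
Both conditions hold? YES.

YES


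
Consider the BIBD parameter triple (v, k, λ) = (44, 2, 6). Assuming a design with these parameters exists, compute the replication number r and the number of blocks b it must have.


Any 2-(v, k, λ) BIBD satisfies two necessary conditions:
  (i)  Each point sits in r blocks, and counting incidences through any fixed point gives r(k − 1) = λ(v − 1), so r = λ(v − 1)/(k − 1).
  (ii) Total incidences bk = vr, so b = vr/k.
Step 1: r = λ(v − 1)/(k − 1) = 6·(44 − 1)/(2 − 1) = 6·43/1 = 258/1 = 258.
Step 2: b = vr/k = 44·258/2 = 11352/2 = 5676.
Check integrality: r = 258 ∈ Z ✓, b = 5676 ∈ Z ✓.
(These identities are necessary conditions: they determine r and b for any design with these parameters, but do not by themselves prove that one exists.)

r = 258, b = 5676.


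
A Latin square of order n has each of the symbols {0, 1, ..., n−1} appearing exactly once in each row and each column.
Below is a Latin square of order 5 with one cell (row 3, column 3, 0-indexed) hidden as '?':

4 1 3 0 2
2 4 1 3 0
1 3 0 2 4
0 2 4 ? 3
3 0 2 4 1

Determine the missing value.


Row 3 contains symbols [0, 2, 3, 4] — missing [1].
Column 3 contains symbols [0, 2, 3, 4] — missing [1].
The missing symbol must appear in both missing sets; intersection = [1].
Therefore the hidden value is 1.

Missing value = 1.


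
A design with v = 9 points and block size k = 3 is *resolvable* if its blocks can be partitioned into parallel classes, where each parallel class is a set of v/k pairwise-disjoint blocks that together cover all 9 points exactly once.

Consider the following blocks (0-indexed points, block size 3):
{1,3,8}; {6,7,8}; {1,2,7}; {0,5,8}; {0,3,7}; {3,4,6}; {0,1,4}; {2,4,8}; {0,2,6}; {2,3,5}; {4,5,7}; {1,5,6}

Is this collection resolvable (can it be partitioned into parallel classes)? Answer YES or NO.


v = 9, block size k = 3, number of blocks = 12.
For resolvability, blocks must partition into parallel classes of size v/k = 3.
Total blocks must therefore be a multiple of 3: 12 = 3·4 + 0 ⇒ divisible ✓.
Greedy packing gives 4 candidate class(es). Each should be a full parallel class (size 3, covers all 9 points).
  Class 1 (3 blocks): {1,3,8}; {0,2,6}; {4,5,7}. Points covered: [0, 1, 2, 3, 4, 5, 6, 7, 8].
  Class 2 (3 blocks): {6,7,8}; {0,1,4}; {2,3,5}. Points covered: [0, 1, 2, 3, 4, 5, 6, 7, 8].
  Class 3 (3 blocks): {1,2,7}; {0,5,8}; {3,4,6}. Points covered: [0, 1, 2, 3, 4, 5, 6, 7, 8].
  Class 4 (3 blocks): {0,3,7}; {2,4,8}; {1,5,6}. Points covered: [0, 1, 2, 3, 4, 5, 6, 7, 8].
All classes full (size 3)? YES. All classes cover every point? YES.
Resolvable? YES.

YES


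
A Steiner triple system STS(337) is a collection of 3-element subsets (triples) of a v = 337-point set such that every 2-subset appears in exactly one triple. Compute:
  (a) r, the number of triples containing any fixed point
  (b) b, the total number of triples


An STS(v) is a 2-(v, 3, 1) BIBD: block size k = 3, λ = 1.
Replication: r(k − 1) = λ(v − 1) ⇒ r·2 = 337 − 1 = 336 ⇒ r = 168.
Block count: b = v(v − 1)/6 = 337·336/6 = 113232/6 = 18872.

r = 168, b = 18872.


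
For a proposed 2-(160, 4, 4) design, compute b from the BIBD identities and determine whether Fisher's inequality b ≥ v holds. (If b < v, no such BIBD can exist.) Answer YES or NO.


b = λv(v − 1)/(k(k − 1)) = 4·160·159/(4·3) = 101760/12 = 8480.
Compare with v = 160: b ≥ v, so Fisher's inequality holds.

YES


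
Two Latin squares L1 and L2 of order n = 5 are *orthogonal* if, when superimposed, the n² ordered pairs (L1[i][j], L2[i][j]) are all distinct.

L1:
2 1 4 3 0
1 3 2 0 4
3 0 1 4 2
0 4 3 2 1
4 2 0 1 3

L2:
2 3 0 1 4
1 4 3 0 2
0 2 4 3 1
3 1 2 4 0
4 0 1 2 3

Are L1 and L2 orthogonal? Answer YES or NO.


Form the n² = 25 superimposed pairs (L1[i][j], L2[i][j]), row by row (rows and columns indexed from 0):
row 0: (2,2) (1,3) (4,0) (3,1) (0,4)
row 1: (1,1) (3,4) (2,3) (0,0) (4,2)
row 2: (3,0) (0,2) (1,4) (4,3) (2,1)
row 3: (0,3) (4,1) (3,2) (2,4) (1,0)
row 4: (4,4) (2,0) (0,1) (1,2) (3,3)
Orthogonality requires all 25 pairs distinct.
Check by first coordinate: for each symbol s of L1, list the L2 entries in the n cells where L1 = s; they must all differ.
  L1 = 0: L2 entries (in reading order) 4, 0, 2, 3, 1 — all 5 distinct ✓
  L1 = 1: L2 entries (in reading order) 3, 1, 4, 0, 2 — all 5 distinct ✓
  L1 = 2: L2 entries (in reading order) 2, 3, 1, 4, 0 — all 5 distinct ✓
  L1 = 3: L2 entries (in reading order) 1, 4, 0, 2, 3 — all 5 distinct ✓
  L1 = 4: L2 entries (in reading order) 0, 2, 3, 1, 4 — all 5 distinct ✓
Every symbol of L1 meets every symbol of L2 exactly once, so all 25 pairs are distinct (25 of 25).
Conclusion: YES.

YES


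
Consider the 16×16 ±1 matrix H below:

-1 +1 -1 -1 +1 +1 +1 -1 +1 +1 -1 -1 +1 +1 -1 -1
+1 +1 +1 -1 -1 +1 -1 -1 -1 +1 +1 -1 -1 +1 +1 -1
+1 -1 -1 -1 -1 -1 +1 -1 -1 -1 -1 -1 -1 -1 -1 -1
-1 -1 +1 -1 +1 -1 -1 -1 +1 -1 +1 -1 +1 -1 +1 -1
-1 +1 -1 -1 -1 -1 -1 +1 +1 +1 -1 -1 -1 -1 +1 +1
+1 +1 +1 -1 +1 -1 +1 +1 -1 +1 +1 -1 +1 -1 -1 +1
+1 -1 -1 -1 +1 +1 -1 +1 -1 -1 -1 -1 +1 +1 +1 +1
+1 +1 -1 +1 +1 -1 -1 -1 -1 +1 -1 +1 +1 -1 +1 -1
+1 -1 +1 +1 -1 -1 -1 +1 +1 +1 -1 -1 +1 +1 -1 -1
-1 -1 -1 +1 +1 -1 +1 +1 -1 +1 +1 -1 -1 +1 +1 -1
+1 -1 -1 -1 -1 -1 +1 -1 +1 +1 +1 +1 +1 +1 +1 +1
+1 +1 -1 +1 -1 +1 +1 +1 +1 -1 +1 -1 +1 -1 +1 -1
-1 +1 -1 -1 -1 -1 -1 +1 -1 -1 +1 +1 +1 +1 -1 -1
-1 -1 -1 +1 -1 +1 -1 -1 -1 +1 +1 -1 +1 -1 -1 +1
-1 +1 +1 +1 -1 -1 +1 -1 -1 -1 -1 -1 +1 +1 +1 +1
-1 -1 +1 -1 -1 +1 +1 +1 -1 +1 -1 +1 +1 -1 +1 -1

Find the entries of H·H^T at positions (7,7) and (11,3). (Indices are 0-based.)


Row 3 of H: [-1, -1, 1, -1, 1, -1, -1, -1, 1, -1, 1, -1, 1, -1, 1, -1].
Row 7 of H: [1, 1, -1, 1, 1, -1, -1, -1, -1, 1, -1, 1, 1, -1, 1, -1].
Row 11 of H: [1, 1, -1, 1, -1, 1, 1, 1, 1, -1, 1, -1, 1, -1, 1, -1].
(H·H^T)[7][7] = Σ_j H[7][j]·H[7][j] = (1)² + (1)² + (-1)² + (1)² + (1)² + (-1)² + (-1)² + (-1)² + (-1)² + (1)² + (-1)² + (1)² + (1)² + (-1)² + (1)² + (-1)² = 1 + 1 + 1 + 1 + 1 + 1 + 1 + 1 + 1 + 1 + 1 + 1 + 1 + 1 + 1 + 1 = 16.
(H·H^T)[11][3] = Σ_j H[11][j]·H[3][j] = (1)·(-1) + (1)·(-1) + (-1)·(1) + (1)·(-1) + (-1)·(1) + (1)·(-1) + (1)·(-1) + (1)·(-1) + (1)·(1) + (-1)·(-1) + (1)·(1) + (-1)·(-1) + (1)·(1) + (-1)·(-1) + (1)·(1) + (-1)·(-1) = -1 + -1 + -1 + -1 + -1 + -1 + -1 + -1 + 1 + 1 + 1 + 1 + 1 + 1 + 1 + 1 = 0.
So rows 11 and 3 are orthogonal; the diagonal entry equals n = 16.

(7,7) entry = 16; (11,3) entry = 0.


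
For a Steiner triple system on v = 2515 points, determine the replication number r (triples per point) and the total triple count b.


An STS(v) is a 2-(v, 3, 1) BIBD: block size k = 3, λ = 1.
Replication: r(k − 1) = λ(v − 1) ⇒ r·2 = 2515 − 1 = 2514 ⇒ r = 1257.
Block count: b = v(v − 1)/6 = 2515·2514/6 = 6322710/6 = 1053785.
(Check via bk = vr: 1053785·3 = 3161355 = 2515·1257 = 3161355 ✓.)

r = 1257, b = 1053785.


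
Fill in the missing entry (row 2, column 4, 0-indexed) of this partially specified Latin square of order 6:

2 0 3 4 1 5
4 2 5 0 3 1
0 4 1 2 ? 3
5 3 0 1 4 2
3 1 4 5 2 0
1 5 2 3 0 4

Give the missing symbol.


Row 2 contains symbols [0, 1, 2, 3, 4] — missing [5].
Column 4 contains symbols [0, 1, 2, 3, 4] — missing [5].
The missing symbol must appear in both missing sets; intersection = [5].
Therefore the hidden value is 5.

Missing value = 5.


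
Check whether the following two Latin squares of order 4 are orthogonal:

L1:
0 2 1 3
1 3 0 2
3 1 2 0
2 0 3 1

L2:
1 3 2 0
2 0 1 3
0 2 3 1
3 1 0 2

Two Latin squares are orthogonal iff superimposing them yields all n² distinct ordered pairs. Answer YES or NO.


Form the n² = 16 superimposed pairs (L1[i][j], L2[i][j]), row by row (rows and columns indexed from 0):
row 0: (0,1) (2,3) (1,2) (3,0)
row 1: (1,2) (3,0) (0,1) (2,3)
row 2: (3,0) (1,2) (2,3) (0,1)
row 3: (2,3) (0,1) (3,0) (1,2)
Orthogonality requires all 16 pairs distinct.
But the pair (1,2) repeats: cell (0,2) has L1 = 1, L2 = 2, and cell (1,0) has L1 = 1, L2 = 2.
A repeated pair means some other pair never occurs (only 4 distinct pairs out of 16), so the squares are not orthogonal.
Conclusion: NO.

NO


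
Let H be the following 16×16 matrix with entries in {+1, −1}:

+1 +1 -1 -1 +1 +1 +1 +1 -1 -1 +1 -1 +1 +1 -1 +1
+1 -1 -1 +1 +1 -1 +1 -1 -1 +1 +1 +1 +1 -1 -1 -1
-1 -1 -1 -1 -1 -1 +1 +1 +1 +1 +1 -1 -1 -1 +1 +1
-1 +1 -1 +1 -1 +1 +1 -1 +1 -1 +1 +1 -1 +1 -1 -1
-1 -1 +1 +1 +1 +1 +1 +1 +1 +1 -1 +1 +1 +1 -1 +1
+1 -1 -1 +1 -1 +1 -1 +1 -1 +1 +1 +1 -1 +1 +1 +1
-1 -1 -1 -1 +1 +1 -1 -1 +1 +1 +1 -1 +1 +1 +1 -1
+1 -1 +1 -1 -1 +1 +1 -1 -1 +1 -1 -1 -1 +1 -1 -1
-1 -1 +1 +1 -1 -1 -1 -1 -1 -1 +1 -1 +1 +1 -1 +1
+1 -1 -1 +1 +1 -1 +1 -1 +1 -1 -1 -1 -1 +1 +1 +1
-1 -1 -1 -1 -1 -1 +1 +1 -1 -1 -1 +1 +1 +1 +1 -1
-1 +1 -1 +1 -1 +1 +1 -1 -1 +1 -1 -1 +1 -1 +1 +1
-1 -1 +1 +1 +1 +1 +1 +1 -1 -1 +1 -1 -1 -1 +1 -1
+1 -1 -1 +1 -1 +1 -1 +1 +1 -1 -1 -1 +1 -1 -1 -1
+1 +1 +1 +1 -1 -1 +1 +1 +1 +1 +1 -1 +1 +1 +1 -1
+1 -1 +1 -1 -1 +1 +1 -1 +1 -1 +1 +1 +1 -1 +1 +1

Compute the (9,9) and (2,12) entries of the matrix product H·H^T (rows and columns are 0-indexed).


Row 2 of H: [-1, -1, -1, -1, -1, -1, 1, 1, 1, 1, 1, -1, -1, -1, 1, 1].
Row 9 of H: [1, -1, -1, 1, 1, -1, 1, -1, 1, -1, -1, -1, -1, 1, 1, 1].
Row 12 of H: [-1, -1, 1, 1, 1, 1, 1, 1, -1, -1, 1, -1, -1, -1, 1, -1].
(H·H^T)[9][9] = Σ_j H[9][j]·H[9][j] = (1)² + (-1)² + (-1)² + (1)² + (1)² + (-1)² + (1)² + (-1)² + (1)² + (-1)² + (-1)² + (-1)² + (-1)² + (1)² + (1)² + (1)² = 1 + 1 + 1 + 1 + 1 + 1 + 1 + 1 + 1 + 1 + 1 + 1 + 1 + 1 + 1 + 1 = 16.
(H·H^T)[2][12] = Σ_j H[2][j]·H[12][j] = (-1)·(-1) + (-1)·(-1) + (-1)·(1) + (-1)·(1) + (-1)·(1) + (-1)·(1) + (1)·(1) + (1)·(1) + (1)·(-1) + (1)·(-1) + (1)·(1) + (-1)·(-1) + (-1)·(-1) + (-1)·(-1) + (1)·(1) + (1)·(-1) = 1 + 1 + -1 + -1 + -1 + -1 + 1 + 1 + -1 + -1 + 1 + 1 + 1 + 1 + 1 + -1 = 2.
Rows 2 and 12 are not orthogonal (dot product = 2 ≠ 0), so H is not a Hadamard matrix.

(9,9) entry = 16; (2,12) entry = 2.


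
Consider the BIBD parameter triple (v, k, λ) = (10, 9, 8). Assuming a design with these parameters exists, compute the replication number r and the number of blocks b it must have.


Any 2-(v, k, λ) BIBD satisfies two necessary conditions:
  (i)  Each point sits in r blocks, and counting incidences through any fixed point gives r(k − 1) = λ(v − 1), so r = λ(v − 1)/(k − 1).
  (ii) Total incidences bk = vr, so b = vr/k.
Step 1: r = λ(v − 1)/(k − 1) = 8·(10 − 1)/(9 − 1) = 8·9/8 = 72/8 = 9.
Step 2: b = vr/k = 10·9/9 = 90/9 = 10.
Check integrality: r = 9 ∈ Z ✓, b = 10 ∈ Z ✓.
(These identities are necessary conditions: they determine r and b for any design with these parameters, but do not by themselves prove that one exists.)

r = 9, b = 10.


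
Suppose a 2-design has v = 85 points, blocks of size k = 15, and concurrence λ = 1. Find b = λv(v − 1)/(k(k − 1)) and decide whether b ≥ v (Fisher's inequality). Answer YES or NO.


b = λv(v − 1)/(k(k − 1)) = 1·85·84/(15·14) = 7140/210 = 34.
Compare with v = 85: b < v, so Fisher's inequality fails.

NO


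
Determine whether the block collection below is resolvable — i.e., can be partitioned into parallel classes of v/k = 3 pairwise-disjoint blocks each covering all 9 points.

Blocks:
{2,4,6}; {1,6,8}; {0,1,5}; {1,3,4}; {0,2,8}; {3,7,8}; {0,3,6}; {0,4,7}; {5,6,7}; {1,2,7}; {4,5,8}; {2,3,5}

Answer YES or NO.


v = 9, block size k = 3, number of blocks = 12.
For resolvability, blocks must partition into parallel classes of size v/k = 3.
Total blocks must therefore be a multiple of 3: 12 = 3·4 + 0 ⇒ divisible ✓.
Greedy packing gives 4 candidate class(es). Each should be a full parallel class (size 3, covers all 9 points).
  Class 1 (3 blocks): {2,4,6}; {0,1,5}; {3,7,8}. Points covered: [0, 1, 2, 3, 4, 5, 6, 7, 8].
  Class 2 (3 blocks): {1,6,8}; {0,4,7}; {2,3,5}. Points covered: [0, 1, 2, 3, 4, 5, 6, 7, 8].
  Class 3 (3 blocks): {1,3,4}; {0,2,8}; {5,6,7}. Points covered: [0, 1, 2, 3, 4, 5, 6, 7, 8].
  Class 4 (3 blocks): {0,3,6}; {1,2,7}; {4,5,8}. Points covered: [0, 1, 2, 3, 4, 5, 6, 7, 8].
All classes full (size 3)? YES. All classes cover every point? YES.
Resolvable? YES.

YES
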